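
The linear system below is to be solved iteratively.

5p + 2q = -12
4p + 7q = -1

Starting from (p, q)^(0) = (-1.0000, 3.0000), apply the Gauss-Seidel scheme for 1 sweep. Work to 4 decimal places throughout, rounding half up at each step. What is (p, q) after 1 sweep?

(-3.6000, 1.9143)

Iteration 1:
  p = (-12 - (2)·3.0000) / (5) = -3.6000
  q = (-1 - (4)·-3.6000) / (7) = 1.9143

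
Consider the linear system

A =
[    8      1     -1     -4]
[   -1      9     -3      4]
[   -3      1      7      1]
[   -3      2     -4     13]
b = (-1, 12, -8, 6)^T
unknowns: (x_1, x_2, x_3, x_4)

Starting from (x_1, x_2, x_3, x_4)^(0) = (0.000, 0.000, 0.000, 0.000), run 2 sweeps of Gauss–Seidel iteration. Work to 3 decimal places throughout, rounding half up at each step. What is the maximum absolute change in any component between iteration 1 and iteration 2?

0.436

Iteration 1:
  x_1 = (-1 - (1)·0.000 - (-1)·0.000 - (-4)·0.000) / (8) = -0.125
  x_2 = (12 - (-1)·-0.125 - (-3)·0.000 - (4)·0.000) / (9) = 1.319
  x_3 = (-8 - (-3)·-0.125 - (1)·1.319 - (1)·0.000) / (7) = -1.385
  x_4 = (6 - (-3)·-0.125 - (2)·1.319 - (-4)·-1.385) / (13) = -0.196
Iteration 2:
  x_1 = (-1 - (1)·1.319 - (-1)·-1.385 - (-4)·-0.196) / (8) = -0.561
  x_2 = (12 - (-1)·-0.561 - (-3)·-1.385 - (4)·-0.196) / (9) = 0.896
  x_3 = (-8 - (-3)·-0.561 - (1)·0.896 - (1)·-0.196) / (7) = -1.483
  x_4 = (6 - (-3)·-0.561 - (2)·0.896 - (-4)·-1.483) / (13) = -0.262
Change: (-0.436, -0.423, -0.098, -0.066) → max |·| = 0.436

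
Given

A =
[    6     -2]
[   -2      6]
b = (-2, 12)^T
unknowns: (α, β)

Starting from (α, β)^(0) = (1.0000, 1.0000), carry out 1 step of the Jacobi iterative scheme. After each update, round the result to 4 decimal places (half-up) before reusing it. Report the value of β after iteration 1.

Iteration 1:
  α = (-2 - (-2)·1.0000) / (6) = 0.0000
  β = (12 - (-2)·1.0000) / (6) = 2.3333

2.3333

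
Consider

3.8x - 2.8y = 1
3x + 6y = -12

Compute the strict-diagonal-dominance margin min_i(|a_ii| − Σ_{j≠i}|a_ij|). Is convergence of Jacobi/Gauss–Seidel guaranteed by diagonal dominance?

row 1: |3.8| − (2.8) = 1
row 2: |6| − (3) = 3
minimum over rows = 1 → strictly diagonally dominant (convergence guaranteed)

1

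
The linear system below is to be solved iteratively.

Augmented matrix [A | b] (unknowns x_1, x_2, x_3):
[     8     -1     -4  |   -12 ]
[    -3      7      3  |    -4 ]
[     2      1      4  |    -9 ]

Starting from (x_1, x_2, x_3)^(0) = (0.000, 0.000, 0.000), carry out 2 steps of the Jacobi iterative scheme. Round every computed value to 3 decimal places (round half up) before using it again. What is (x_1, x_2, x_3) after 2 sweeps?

Iteration 1:
  x_1 = (-12 - (-1)·0.000 - (-4)·0.000) / (8) = -1.500
  x_2 = (-4 - (-3)·0.000 - (3)·0.000) / (7) = -0.571
  x_3 = (-9 - (2)·0.000 - (1)·0.000) / (4) = -2.250
Iteration 2:
  x_1 = (-12 - (-1)·-0.571 - (-4)·-2.250) / (8) = -2.696
  x_2 = (-4 - (-3)·-1.500 - (3)·-2.250) / (7) = -0.250
  x_3 = (-9 - (2)·-1.500 - (1)·-0.571) / (4) = -1.357

(-2.696, -0.250, -1.357)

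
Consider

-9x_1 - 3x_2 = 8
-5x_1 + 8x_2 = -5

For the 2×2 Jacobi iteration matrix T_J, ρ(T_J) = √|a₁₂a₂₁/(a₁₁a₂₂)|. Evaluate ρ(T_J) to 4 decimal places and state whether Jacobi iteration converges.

0.4564

a₁₂a₂₁/(a₁₁a₂₂) = (-3)·(-5) / ((-9)·(8)) = -0.208333
ρ = √|-0.208333| = √0.208333 = 0.4564
ρ < 1, so Jacobi converges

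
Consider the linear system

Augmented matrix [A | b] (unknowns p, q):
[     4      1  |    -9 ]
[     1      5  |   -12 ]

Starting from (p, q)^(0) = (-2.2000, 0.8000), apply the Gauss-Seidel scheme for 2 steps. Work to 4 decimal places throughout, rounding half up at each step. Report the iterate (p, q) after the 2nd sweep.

Iteration 1:
  p = (-9 - (1)·0.8000) / (4) = -2.4500
  q = (-12 - (1)·-2.4500) / (5) = -1.9100
Iteration 2:
  p = (-9 - (1)·-1.9100) / (4) = -1.7725
  q = (-12 - (1)·-1.7725) / (5) = -2.0455

(-1.7725, -2.0455)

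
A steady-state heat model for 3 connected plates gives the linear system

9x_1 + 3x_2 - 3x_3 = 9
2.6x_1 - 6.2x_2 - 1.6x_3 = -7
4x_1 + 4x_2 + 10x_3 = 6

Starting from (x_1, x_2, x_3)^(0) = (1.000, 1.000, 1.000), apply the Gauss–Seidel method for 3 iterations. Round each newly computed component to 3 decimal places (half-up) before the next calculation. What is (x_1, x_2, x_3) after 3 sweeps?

(0.482, 1.369, -0.140)

Iteration 1:
  x_1 = (9 - (3)·1.000 - (-3)·1.000) / (9) = 1.000
  x_2 = (-7 - (2.6)·1.000 - (-1.6)·1.000) / (-6.2) = 1.290
  x_3 = (6 - (4)·1.000 - (4)·1.290) / (10) = -0.316
Iteration 2:
  x_1 = (9 - (3)·1.290 - (-3)·-0.316) / (9) = 0.465
  x_2 = (-7 - (2.6)·0.465 - (-1.6)·-0.316) / (-6.2) = 1.406
  x_3 = (6 - (4)·0.465 - (4)·1.406) / (10) = -0.148
Iteration 3:
  x_1 = (9 - (3)·1.406 - (-3)·-0.148) / (9) = 0.482
  x_2 = (-7 - (2.6)·0.482 - (-1.6)·-0.148) / (-6.2) = 1.369
  x_3 = (6 - (4)·0.482 - (4)·1.369) / (10) = -0.140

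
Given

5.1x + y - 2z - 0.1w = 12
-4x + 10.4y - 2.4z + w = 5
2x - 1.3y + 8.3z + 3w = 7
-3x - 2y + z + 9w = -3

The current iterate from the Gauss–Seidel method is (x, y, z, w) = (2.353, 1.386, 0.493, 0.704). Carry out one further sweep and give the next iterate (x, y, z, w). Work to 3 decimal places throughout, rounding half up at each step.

One sweep:
  x = (12 - (1)·1.386 - (-2)·0.493 - (-0.1)·0.704) / (5.1) = 2.288
  y = (5 - (-4)·2.288 - (-2.4)·0.493 - (1)·0.704) / (10.4) = 1.407
  z = (7 - (2)·2.288 - (-1.3)·1.407 - (3)·0.704) / (8.3) = 0.258
  w = (-3 - (-3)·2.288 - (-2)·1.407 - (1)·0.258) / (9) = 0.713

(2.288, 1.407, 0.258, 0.713)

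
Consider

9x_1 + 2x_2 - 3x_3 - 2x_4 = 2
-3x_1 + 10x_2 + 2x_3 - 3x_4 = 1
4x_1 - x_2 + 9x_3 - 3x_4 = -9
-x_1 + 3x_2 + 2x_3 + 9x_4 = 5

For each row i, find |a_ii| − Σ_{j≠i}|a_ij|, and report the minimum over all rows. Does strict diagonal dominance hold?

1

row 1: |9| − (2+3+2) = 2
row 2: |10| − (3+2+3) = 2
row 3: |9| − (4+1+3) = 1
row 4: |9| − (1+3+2) = 3
minimum over rows = 1 → strictly diagonally dominant (convergence guaranteed)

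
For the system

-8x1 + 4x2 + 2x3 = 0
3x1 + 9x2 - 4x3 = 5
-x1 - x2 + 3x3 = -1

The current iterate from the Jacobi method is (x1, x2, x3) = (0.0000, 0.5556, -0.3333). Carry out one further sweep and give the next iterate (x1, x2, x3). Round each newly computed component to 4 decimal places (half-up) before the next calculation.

(0.1945, 0.4074, -0.1481)

One sweep:
  x1 = (0 - (4)·0.5556 - (2)·-0.3333) / (-8) = 0.1945
  x2 = (5 - (3)·0.0000 - (-4)·-0.3333) / (9) = 0.4074
  x3 = (-1 - (-1)·0.0000 - (-1)·0.5556) / (3) = -0.1481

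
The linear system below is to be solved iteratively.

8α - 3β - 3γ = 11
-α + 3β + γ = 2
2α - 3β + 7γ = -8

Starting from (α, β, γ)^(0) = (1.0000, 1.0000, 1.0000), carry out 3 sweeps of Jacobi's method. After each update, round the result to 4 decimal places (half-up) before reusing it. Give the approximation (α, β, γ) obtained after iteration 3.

Iteration 1:
  α = (11 - (-3)·1.0000 - (-3)·1.0000) / (8) = 2.1250
  β = (2 - (-1)·1.0000 - (1)·1.0000) / (3) = 0.6667
  γ = (-8 - (2)·1.0000 - (-3)·1.0000) / (7) = -1.0000
Iteration 2:
  α = (11 - (-3)·0.6667 - (-3)·-1.0000) / (8) = 1.2500
  β = (2 - (-1)·2.1250 - (1)·-1.0000) / (3) = 1.7083
  γ = (-8 - (2)·2.1250 - (-3)·0.6667) / (7) = -1.4643
Iteration 3:
  α = (11 - (-3)·1.7083 - (-3)·-1.4643) / (8) = 1.4665
  β = (2 - (-1)·1.2500 - (1)·-1.4643) / (3) = 1.5714
  γ = (-8 - (2)·1.2500 - (-3)·1.7083) / (7) = -0.7679

(1.4665, 1.5714, -0.7679)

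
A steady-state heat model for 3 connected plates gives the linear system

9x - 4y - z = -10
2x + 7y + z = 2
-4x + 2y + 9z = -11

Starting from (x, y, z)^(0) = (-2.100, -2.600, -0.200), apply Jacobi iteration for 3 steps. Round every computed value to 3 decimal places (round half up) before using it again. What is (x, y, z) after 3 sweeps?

(-0.865, 0.886, -1.872)

Iteration 1:
  x = (-10 - (-4)·-2.600 - (-1)·-0.200) / (9) = -2.289
  y = (2 - (2)·-2.100 - (1)·-0.200) / (7) = 0.914
  z = (-11 - (-4)·-2.100 - (2)·-2.600) / (9) = -1.578
Iteration 2:
  x = (-10 - (-4)·0.914 - (-1)·-1.578) / (9) = -0.880
  y = (2 - (2)·-2.289 - (1)·-1.578) / (7) = 1.165
  z = (-11 - (-4)·-2.289 - (2)·0.914) / (9) = -2.443
Iteration 3:
  x = (-10 - (-4)·1.165 - (-1)·-2.443) / (9) = -0.865
  y = (2 - (2)·-0.880 - (1)·-2.443) / (7) = 0.886
  z = (-11 - (-4)·-0.880 - (2)·1.165) / (9) = -1.872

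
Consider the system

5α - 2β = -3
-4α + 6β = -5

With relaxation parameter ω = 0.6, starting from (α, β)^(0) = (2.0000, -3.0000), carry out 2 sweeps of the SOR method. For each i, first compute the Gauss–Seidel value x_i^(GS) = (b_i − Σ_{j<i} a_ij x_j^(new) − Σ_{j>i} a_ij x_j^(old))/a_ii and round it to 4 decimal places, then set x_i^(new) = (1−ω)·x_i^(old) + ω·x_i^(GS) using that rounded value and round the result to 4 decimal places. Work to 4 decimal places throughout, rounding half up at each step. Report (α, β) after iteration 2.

(-0.9069, -1.5875)

Iteration 1:
  α: GS value = (-3 - (-2)·-3.0000) / (5) = -1.8000;  α ← (1−ω)·2.0000 + ω·-1.8000 = -0.2800
  β: GS value = (-5 - (-4)·-0.2800) / (6) = -1.0200;  β ← (1−ω)·-3.0000 + ω·-1.0200 = -1.8120
Iteration 2:
  α: GS value = (-3 - (-2)·-1.8120) / (5) = -1.3248;  α ← (1−ω)·-0.2800 + ω·-1.3248 = -0.9069
  β: GS value = (-5 - (-4)·-0.9069) / (6) = -1.4379;  β ← (1−ω)·-1.8120 + ω·-1.4379 = -1.5875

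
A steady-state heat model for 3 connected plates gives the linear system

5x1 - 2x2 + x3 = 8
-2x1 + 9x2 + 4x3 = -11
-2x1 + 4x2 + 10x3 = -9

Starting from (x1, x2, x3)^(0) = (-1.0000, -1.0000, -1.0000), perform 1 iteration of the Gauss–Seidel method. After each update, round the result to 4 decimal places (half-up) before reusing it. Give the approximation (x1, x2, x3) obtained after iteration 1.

Iteration 1:
  x1 = (8 - (-2)·-1.0000 - (1)·-1.0000) / (5) = 1.4000
  x2 = (-11 - (-2)·1.4000 - (4)·-1.0000) / (9) = -0.4667
  x3 = (-9 - (-2)·1.4000 - (4)·-0.4667) / (10) = -0.4333

(1.4000, -0.4667, -0.4333)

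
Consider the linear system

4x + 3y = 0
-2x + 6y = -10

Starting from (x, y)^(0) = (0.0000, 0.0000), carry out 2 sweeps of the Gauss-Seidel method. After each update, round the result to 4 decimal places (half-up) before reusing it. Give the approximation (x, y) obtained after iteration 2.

Iteration 1:
  x = (0 - (3)·0.0000) / (4) = 0.0000
  y = (-10 - (-2)·0.0000) / (6) = -1.6667
Iteration 2:
  x = (0 - (3)·-1.6667) / (4) = 1.2500
  y = (-10 - (-2)·1.2500) / (6) = -1.2500

(1.2500, -1.2500)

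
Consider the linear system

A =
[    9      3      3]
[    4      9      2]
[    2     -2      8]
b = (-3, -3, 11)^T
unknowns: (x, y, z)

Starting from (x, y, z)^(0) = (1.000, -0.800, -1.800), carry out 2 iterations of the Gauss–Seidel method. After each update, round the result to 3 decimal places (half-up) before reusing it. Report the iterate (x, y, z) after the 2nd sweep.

(-0.676, -0.299, 1.469)

Iteration 1:
  x = (-3 - (3)·-0.800 - (3)·-1.800) / (9) = 0.533
  y = (-3 - (4)·0.533 - (2)·-1.800) / (9) = -0.170
  z = (11 - (2)·0.533 - (-2)·-0.170) / (8) = 1.199
Iteration 2:
  x = (-3 - (3)·-0.170 - (3)·1.199) / (9) = -0.676
  y = (-3 - (4)·-0.676 - (2)·1.199) / (9) = -0.299
  z = (11 - (2)·-0.676 - (-2)·-0.299) / (8) = 1.469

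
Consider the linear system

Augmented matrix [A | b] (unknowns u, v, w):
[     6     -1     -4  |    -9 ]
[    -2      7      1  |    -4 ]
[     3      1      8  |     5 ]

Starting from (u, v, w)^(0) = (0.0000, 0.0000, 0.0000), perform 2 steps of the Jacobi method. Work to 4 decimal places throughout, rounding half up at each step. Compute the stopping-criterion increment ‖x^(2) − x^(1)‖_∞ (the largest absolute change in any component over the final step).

0.6339

Iteration 1:
  u = (-9 - (-1)·0.0000 - (-4)·0.0000) / (6) = -1.5000
  v = (-4 - (-2)·0.0000 - (1)·0.0000) / (7) = -0.5714
  w = (5 - (3)·0.0000 - (1)·0.0000) / (8) = 0.6250
Iteration 2:
  u = (-9 - (-1)·-0.5714 - (-4)·0.6250) / (6) = -1.1786
  v = (-4 - (-2)·-1.5000 - (1)·0.6250) / (7) = -1.0893
  w = (5 - (3)·-1.5000 - (1)·-0.5714) / (8) = 1.2589
Change: (0.3214, -0.5179, 0.6339) → max |·| = 0.6339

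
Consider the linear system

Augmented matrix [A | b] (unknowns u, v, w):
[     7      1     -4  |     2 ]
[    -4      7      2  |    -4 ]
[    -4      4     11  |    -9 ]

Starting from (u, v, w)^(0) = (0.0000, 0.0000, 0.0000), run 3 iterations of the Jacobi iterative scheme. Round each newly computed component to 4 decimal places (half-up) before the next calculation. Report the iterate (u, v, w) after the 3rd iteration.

(0.0212, -0.4840, -0.7912)

Iteration 1:
  u = (2 - (1)·0.0000 - (-4)·0.0000) / (7) = 0.2857
  v = (-4 - (-4)·0.0000 - (2)·0.0000) / (7) = -0.5714
  w = (-9 - (-4)·0.0000 - (4)·0.0000) / (11) = -0.8182
Iteration 2:
  u = (2 - (1)·-0.5714 - (-4)·-0.8182) / (7) = -0.1002
  v = (-4 - (-4)·0.2857 - (2)·-0.8182) / (7) = -0.1744
  w = (-9 - (-4)·0.2857 - (4)·-0.5714) / (11) = -0.5065
Iteration 3:
  u = (2 - (1)·-0.1744 - (-4)·-0.5065) / (7) = 0.0212
  v = (-4 - (-4)·-0.1002 - (2)·-0.5065) / (7) = -0.4840
  w = (-9 - (-4)·-0.1002 - (4)·-0.1744) / (11) = -0.7912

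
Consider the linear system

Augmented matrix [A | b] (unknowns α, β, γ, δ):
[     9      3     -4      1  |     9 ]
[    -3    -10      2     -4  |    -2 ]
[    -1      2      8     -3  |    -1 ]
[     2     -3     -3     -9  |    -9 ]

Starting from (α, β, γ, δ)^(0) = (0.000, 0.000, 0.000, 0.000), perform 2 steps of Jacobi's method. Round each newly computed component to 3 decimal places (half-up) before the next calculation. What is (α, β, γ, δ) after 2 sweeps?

(0.767, -0.525, 0.325, 1.197)

Iteration 1:
  α = (9 - (3)·0.000 - (-4)·0.000 - (1)·0.000) / (9) = 1.000
  β = (-2 - (-3)·0.000 - (2)·0.000 - (-4)·0.000) / (-10) = 0.200
  γ = (-1 - (-1)·0.000 - (2)·0.000 - (-3)·0.000) / (8) = -0.125
  δ = (-9 - (2)·0.000 - (-3)·0.000 - (-3)·0.000) / (-9) = 1.000
Iteration 2:
  α = (9 - (3)·0.200 - (-4)·-0.125 - (1)·1.000) / (9) = 0.767
  β = (-2 - (-3)·1.000 - (2)·-0.125 - (-4)·1.000) / (-10) = -0.525
  γ = (-1 - (-1)·1.000 - (2)·0.200 - (-3)·1.000) / (8) = 0.325
  δ = (-9 - (2)·1.000 - (-3)·0.200 - (-3)·-0.125) / (-9) = 1.197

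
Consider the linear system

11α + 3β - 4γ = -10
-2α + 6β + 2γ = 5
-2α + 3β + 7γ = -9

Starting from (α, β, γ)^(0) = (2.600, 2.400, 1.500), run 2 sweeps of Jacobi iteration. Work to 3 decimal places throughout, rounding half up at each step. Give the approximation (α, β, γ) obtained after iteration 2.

(-1.808, 1.018, -2.091)

Iteration 1:
  α = (-10 - (3)·2.400 - (-4)·1.500) / (11) = -1.018
  β = (5 - (-2)·2.600 - (2)·1.500) / (6) = 1.200
  γ = (-9 - (-2)·2.600 - (3)·2.400) / (7) = -1.571
Iteration 2:
  α = (-10 - (3)·1.200 - (-4)·-1.571) / (11) = -1.808
  β = (5 - (-2)·-1.018 - (2)·-1.571) / (6) = 1.018
  γ = (-9 - (-2)·-1.018 - (3)·1.200) / (7) = -2.091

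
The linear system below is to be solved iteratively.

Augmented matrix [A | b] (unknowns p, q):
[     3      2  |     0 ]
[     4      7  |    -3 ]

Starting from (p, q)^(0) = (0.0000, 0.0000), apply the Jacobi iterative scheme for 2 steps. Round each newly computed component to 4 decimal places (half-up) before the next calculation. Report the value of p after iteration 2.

Iteration 1:
  p = (0 - (2)·0.0000) / (3) = 0.0000
  q = (-3 - (4)·0.0000) / (7) = -0.4286
Iteration 2:
  p = (0 - (2)·-0.4286) / (3) = 0.2857
  q = (-3 - (4)·0.0000) / (7) = -0.4286

0.2857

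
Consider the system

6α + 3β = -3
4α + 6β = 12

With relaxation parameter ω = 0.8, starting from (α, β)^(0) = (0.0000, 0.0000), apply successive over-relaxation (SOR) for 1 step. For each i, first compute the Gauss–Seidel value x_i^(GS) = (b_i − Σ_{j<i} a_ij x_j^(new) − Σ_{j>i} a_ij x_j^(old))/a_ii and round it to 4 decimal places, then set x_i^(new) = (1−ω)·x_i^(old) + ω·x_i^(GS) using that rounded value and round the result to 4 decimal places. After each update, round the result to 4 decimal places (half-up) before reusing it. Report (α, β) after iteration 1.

Iteration 1:
  α: GS value = (-3 - (3)·0.0000) / (6) = -0.5000;  α ← (1−ω)·0.0000 + ω·-0.5000 = -0.4000
  β: GS value = (12 - (4)·-0.4000) / (6) = 2.2667;  β ← (1−ω)·0.0000 + ω·2.2667 = 1.8134

(-0.4000, 1.8134)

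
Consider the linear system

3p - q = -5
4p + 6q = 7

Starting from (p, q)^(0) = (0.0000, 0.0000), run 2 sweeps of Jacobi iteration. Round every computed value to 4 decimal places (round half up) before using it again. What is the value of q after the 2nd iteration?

Iteration 1:
  p = (-5 - (-1)·0.0000) / (3) = -1.6667
  q = (7 - (4)·0.0000) / (6) = 1.1667
Iteration 2:
  p = (-5 - (-1)·1.1667) / (3) = -1.2778
  q = (7 - (4)·-1.6667) / (6) = 2.2778

2.2778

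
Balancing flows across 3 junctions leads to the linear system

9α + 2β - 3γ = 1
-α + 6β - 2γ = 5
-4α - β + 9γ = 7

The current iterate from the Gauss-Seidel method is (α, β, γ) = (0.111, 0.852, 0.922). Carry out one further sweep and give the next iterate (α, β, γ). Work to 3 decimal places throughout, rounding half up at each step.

(0.229, 1.179, 1.011)

One sweep:
  α = (1 - (2)·0.852 - (-3)·0.922) / (9) = 0.229
  β = (5 - (-1)·0.229 - (-2)·0.922) / (6) = 1.179
  γ = (7 - (-4)·0.229 - (-1)·1.179) / (9) = 1.011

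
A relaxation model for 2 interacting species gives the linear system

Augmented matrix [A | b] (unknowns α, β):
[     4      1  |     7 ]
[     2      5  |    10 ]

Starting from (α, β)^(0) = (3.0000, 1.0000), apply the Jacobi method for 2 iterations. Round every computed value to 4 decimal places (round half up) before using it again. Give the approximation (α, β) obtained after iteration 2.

Iteration 1:
  α = (7 - (1)·1.0000) / (4) = 1.5000
  β = (10 - (2)·3.0000) / (5) = 0.8000
Iteration 2:
  α = (7 - (1)·0.8000) / (4) = 1.5500
  β = (10 - (2)·1.5000) / (5) = 1.4000

(1.5500, 1.4000)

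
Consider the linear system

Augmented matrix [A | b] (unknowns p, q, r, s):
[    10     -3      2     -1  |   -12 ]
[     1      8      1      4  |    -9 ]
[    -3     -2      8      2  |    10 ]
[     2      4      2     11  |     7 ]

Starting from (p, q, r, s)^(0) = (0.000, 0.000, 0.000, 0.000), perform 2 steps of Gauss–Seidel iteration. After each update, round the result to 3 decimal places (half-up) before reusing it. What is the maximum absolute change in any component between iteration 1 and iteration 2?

Iteration 1:
  p = (-12 - (-3)·0.000 - (2)·0.000 - (-1)·0.000) / (10) = -1.200
  q = (-9 - (1)·-1.200 - (1)·0.000 - (4)·0.000) / (8) = -0.975
  r = (10 - (-3)·-1.200 - (-2)·-0.975 - (2)·0.000) / (8) = 0.556
  s = (7 - (2)·-1.200 - (4)·-0.975 - (2)·0.556) / (11) = 1.108
Iteration 2:
  p = (-12 - (-3)·-0.975 - (2)·0.556 - (-1)·1.108) / (10) = -1.493
  q = (-9 - (1)·-1.493 - (1)·0.556 - (4)·1.108) / (8) = -1.562
  r = (10 - (-3)·-1.493 - (-2)·-1.562 - (2)·1.108) / (8) = 0.023
  s = (7 - (2)·-1.493 - (4)·-1.562 - (2)·0.023) / (11) = 1.472
Change: (-0.293, -0.587, -0.533, 0.364) → max |·| = 0.587

0.587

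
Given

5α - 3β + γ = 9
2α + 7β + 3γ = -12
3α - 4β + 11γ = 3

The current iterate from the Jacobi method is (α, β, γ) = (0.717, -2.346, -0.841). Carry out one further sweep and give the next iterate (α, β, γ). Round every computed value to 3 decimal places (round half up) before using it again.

(0.561, -1.559, -0.776)

One sweep:
  α = (9 - (-3)·-2.346 - (1)·-0.841) / (5) = 0.561
  β = (-12 - (2)·0.717 - (3)·-0.841) / (7) = -1.559
  γ = (3 - (3)·0.717 - (-4)·-2.346) / (11) = -0.776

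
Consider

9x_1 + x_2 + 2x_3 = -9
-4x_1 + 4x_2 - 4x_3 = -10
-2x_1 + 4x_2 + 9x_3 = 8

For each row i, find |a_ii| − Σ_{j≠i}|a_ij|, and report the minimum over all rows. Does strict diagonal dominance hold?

row 1: |9| − (1+2) = 6
row 2: |4| − (4+4) = -4
row 3: |9| − (2+4) = 3
minimum over rows = -4 → not strictly diagonally dominant

-4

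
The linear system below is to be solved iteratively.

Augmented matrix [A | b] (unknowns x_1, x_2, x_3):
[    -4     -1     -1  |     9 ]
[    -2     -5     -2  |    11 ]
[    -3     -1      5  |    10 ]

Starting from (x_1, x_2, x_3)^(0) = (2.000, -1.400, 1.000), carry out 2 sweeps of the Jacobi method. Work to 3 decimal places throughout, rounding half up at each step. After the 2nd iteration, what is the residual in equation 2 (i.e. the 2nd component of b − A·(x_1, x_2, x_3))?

Iteration 1:
  x_1 = (9 - (-1)·-1.400 - (-1)·1.000) / (-4) = -2.150
  x_2 = (11 - (-2)·2.000 - (-2)·1.000) / (-5) = -3.400
  x_3 = (10 - (-3)·2.000 - (-1)·-1.400) / (5) = 2.920
Iteration 2:
  x_1 = (9 - (-1)·-3.400 - (-1)·2.920) / (-4) = -2.130
  x_2 = (11 - (-2)·-2.150 - (-2)·2.920) / (-5) = -2.508
  x_3 = (10 - (-3)·-2.150 - (-1)·-3.400) / (5) = 0.030
Residual b − A·x = (-1.998, -5.740, 0.952)

-5.740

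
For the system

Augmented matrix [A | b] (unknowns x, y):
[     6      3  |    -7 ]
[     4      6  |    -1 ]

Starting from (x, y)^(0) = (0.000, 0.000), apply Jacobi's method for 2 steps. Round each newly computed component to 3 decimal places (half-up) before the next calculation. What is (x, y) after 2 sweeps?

Iteration 1:
  x = (-7 - (3)·0.000) / (6) = -1.167
  y = (-1 - (4)·0.000) / (6) = -0.167
Iteration 2:
  x = (-7 - (3)·-0.167) / (6) = -1.083
  y = (-1 - (4)·-1.167) / (6) = 0.611

(-1.083, 0.611)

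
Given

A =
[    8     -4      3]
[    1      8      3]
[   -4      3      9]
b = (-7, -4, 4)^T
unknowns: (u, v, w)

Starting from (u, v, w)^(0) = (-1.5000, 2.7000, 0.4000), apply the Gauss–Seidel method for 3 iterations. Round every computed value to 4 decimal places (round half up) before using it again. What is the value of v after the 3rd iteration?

-0.3426

Iteration 1:
  u = (-7 - (-4)·2.7000 - (3)·0.4000) / (8) = 0.3250
  v = (-4 - (1)·0.3250 - (3)·0.4000) / (8) = -0.6906
  w = (4 - (-4)·0.3250 - (3)·-0.6906) / (9) = 0.8191
Iteration 2:
  u = (-7 - (-4)·-0.6906 - (3)·0.8191) / (8) = -1.5275
  v = (-4 - (1)·-1.5275 - (3)·0.8191) / (8) = -0.6162
  w = (4 - (-4)·-1.5275 - (3)·-0.6162) / (9) = -0.0290
Iteration 3:
  u = (-7 - (-4)·-0.6162 - (3)·-0.0290) / (8) = -1.1722
  v = (-4 - (1)·-1.1722 - (3)·-0.0290) / (8) = -0.3426
  w = (4 - (-4)·-1.1722 - (3)·-0.3426) / (9) = 0.0377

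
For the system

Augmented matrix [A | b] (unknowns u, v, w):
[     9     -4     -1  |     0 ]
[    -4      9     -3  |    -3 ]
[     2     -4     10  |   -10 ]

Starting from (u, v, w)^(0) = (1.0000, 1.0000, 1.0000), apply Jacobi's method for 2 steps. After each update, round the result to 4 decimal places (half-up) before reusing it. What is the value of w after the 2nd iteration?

-0.9334

Iteration 1:
  u = (0 - (-4)·1.0000 - (-1)·1.0000) / (9) = 0.5556
  v = (-3 - (-4)·1.0000 - (-3)·1.0000) / (9) = 0.4444
  w = (-10 - (2)·1.0000 - (-4)·1.0000) / (10) = -0.8000
Iteration 2:
  u = (0 - (-4)·0.4444 - (-1)·-0.8000) / (9) = 0.1086
  v = (-3 - (-4)·0.5556 - (-3)·-0.8000) / (9) = -0.3531
  w = (-10 - (2)·0.5556 - (-4)·0.4444) / (10) = -0.9334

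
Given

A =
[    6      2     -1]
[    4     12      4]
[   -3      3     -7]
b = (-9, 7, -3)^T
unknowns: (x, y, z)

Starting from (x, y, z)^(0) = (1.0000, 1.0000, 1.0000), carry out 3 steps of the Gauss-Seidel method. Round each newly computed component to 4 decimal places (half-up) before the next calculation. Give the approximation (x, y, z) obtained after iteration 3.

(-1.4756, 0.6303, 1.3311)

Iteration 1:
  x = (-9 - (2)·1.0000 - (-1)·1.0000) / (6) = -1.6667
  y = (7 - (4)·-1.6667 - (4)·1.0000) / (12) = 0.8056
  z = (-3 - (-3)·-1.6667 - (3)·0.8056) / (-7) = 1.4881
Iteration 2:
  x = (-9 - (2)·0.8056 - (-1)·1.4881) / (6) = -1.5205
  y = (7 - (4)·-1.5205 - (4)·1.4881) / (12) = 0.5941
  z = (-3 - (-3)·-1.5205 - (3)·0.5941) / (-7) = 1.3348
Iteration 3:
  x = (-9 - (2)·0.5941 - (-1)·1.3348) / (6) = -1.4756
  y = (7 - (4)·-1.4756 - (4)·1.3348) / (12) = 0.6303
  z = (-3 - (-3)·-1.4756 - (3)·0.6303) / (-7) = 1.3311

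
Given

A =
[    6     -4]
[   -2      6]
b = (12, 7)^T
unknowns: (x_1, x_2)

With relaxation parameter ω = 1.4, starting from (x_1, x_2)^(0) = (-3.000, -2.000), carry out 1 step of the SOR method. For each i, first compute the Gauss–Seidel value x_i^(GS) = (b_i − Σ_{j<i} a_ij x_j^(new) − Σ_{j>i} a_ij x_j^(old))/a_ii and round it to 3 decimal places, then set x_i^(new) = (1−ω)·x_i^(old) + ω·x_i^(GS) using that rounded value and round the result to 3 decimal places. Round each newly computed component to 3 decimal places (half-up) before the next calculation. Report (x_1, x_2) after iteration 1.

Iteration 1:
  x_1: GS value = (12 - (-4)·-2.000) / (6) = 0.667;  x_1 ← (1−ω)·-3.000 + ω·0.667 = 2.134
  x_2: GS value = (7 - (-2)·2.134) / (6) = 1.878;  x_2 ← (1−ω)·-2.000 + ω·1.878 = 3.429

(2.134, 3.429)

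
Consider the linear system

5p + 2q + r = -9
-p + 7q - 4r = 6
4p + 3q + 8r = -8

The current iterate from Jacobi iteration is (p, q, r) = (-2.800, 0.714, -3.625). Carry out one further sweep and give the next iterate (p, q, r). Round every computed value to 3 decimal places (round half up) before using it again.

(-1.361, -1.614, 0.132)

One sweep:
  p = (-9 - (2)·0.714 - (1)·-3.625) / (5) = -1.361
  q = (6 - (-1)·-2.800 - (-4)·-3.625) / (7) = -1.614
  r = (-8 - (4)·-2.800 - (3)·0.714) / (8) = 0.132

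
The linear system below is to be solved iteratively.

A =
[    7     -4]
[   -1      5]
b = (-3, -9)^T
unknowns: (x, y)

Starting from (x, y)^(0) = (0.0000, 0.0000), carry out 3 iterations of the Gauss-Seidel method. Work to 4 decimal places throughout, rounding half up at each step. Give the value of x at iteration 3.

-1.6293

Iteration 1:
  x = (-3 - (-4)·0.0000) / (7) = -0.4286
  y = (-9 - (-1)·-0.4286) / (5) = -1.8857
Iteration 2:
  x = (-3 - (-4)·-1.8857) / (7) = -1.5061
  y = (-9 - (-1)·-1.5061) / (5) = -2.1012
Iteration 3:
  x = (-3 - (-4)·-2.1012) / (7) = -1.6293
  y = (-9 - (-1)·-1.6293) / (5) = -2.1259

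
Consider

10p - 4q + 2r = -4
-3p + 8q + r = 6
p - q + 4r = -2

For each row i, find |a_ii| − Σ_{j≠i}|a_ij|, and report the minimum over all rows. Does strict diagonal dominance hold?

row 1: |10| − (4+2) = 4
row 2: |8| − (3+1) = 4
row 3: |4| − (1+1) = 2
minimum over rows = 2 → strictly diagonally dominant (convergence guaranteed)

2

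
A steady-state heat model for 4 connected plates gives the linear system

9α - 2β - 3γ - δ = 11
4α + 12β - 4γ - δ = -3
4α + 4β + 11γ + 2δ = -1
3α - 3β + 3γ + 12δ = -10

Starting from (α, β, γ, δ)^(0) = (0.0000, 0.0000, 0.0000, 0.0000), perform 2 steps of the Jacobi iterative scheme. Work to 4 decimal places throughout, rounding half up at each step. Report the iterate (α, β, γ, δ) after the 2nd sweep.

Iteration 1:
  α = (11 - (-2)·0.0000 - (-3)·0.0000 - (-1)·0.0000) / (9) = 1.2222
  β = (-3 - (4)·0.0000 - (-4)·0.0000 - (-1)·0.0000) / (12) = -0.2500
  γ = (-1 - (4)·0.0000 - (4)·0.0000 - (2)·0.0000) / (11) = -0.0909
  δ = (-10 - (3)·0.0000 - (-3)·0.0000 - (3)·0.0000) / (12) = -0.8333
Iteration 2:
  α = (11 - (-2)·-0.2500 - (-3)·-0.0909 - (-1)·-0.8333) / (9) = 1.0438
  β = (-3 - (4)·1.2222 - (-4)·-0.0909 - (-1)·-0.8333) / (12) = -0.7571
  γ = (-1 - (4)·1.2222 - (4)·-0.2500 - (2)·-0.8333) / (11) = -0.2929
  δ = (-10 - (3)·1.2222 - (-3)·-0.2500 - (3)·-0.0909) / (12) = -1.1787

(1.0438, -0.7571, -0.2929, -1.1787)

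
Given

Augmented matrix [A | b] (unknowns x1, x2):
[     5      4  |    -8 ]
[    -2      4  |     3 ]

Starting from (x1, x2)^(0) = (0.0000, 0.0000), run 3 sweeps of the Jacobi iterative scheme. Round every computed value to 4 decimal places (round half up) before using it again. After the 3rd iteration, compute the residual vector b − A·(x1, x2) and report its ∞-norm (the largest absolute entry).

Iteration 1:
  x1 = (-8 - (4)·0.0000) / (5) = -1.6000
  x2 = (3 - (-2)·0.0000) / (4) = 0.7500
Iteration 2:
  x1 = (-8 - (4)·0.7500) / (5) = -2.2000
  x2 = (3 - (-2)·-1.6000) / (4) = -0.0500
Iteration 3:
  x1 = (-8 - (4)·-0.0500) / (5) = -1.5600
  x2 = (3 - (-2)·-2.2000) / (4) = -0.3500
Residual b − A·x = (1.2000, 1.2800); ∞-norm = 1.2800

1.2800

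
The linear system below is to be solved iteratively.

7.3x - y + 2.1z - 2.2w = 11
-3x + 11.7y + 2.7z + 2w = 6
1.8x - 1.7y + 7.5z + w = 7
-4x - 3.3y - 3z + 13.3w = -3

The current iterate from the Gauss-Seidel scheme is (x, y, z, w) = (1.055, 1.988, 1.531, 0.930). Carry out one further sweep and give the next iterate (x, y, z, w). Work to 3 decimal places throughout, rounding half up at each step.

(1.619, 0.416, 0.515, 0.481)

One sweep:
  x = (11 - (-1)·1.988 - (2.1)·1.531 - (-2.2)·0.930) / (7.3) = 1.619
  y = (6 - (-3)·1.619 - (2.7)·1.531 - (2)·0.930) / (11.7) = 0.416
  z = (7 - (1.8)·1.619 - (-1.7)·0.416 - (1)·0.930) / (7.5) = 0.515
  w = (-3 - (-4)·1.619 - (-3.3)·0.416 - (-3)·0.515) / (13.3) = 0.481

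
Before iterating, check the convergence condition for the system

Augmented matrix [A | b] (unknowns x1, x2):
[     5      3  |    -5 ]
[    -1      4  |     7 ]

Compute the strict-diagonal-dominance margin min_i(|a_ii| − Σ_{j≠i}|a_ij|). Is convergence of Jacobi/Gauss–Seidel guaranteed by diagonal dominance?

row 1: |5| − (3) = 2
row 2: |4| − (1) = 3
minimum over rows = 2 → strictly diagonally dominant (convergence guaranteed)

2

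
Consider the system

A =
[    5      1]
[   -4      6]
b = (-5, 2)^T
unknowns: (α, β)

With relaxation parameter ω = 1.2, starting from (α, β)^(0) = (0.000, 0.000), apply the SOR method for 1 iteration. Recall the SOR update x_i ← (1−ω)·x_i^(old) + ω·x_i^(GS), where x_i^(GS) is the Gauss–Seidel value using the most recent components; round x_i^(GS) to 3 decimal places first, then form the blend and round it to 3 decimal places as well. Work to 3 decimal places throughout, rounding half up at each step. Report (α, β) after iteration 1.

Iteration 1:
  α: GS value = (-5 - (1)·0.000) / (5) = -1.000;  α ← (1−ω)·0.000 + ω·-1.000 = -1.200
  β: GS value = (2 - (-4)·-1.200) / (6) = -0.467;  β ← (1−ω)·0.000 + ω·-0.467 = -0.560

(-1.200, -0.560)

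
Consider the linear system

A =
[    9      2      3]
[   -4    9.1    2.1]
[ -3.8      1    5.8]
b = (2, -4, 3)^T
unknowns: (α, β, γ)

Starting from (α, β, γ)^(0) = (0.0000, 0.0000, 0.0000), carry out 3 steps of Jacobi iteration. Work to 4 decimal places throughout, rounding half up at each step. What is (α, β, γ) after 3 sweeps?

Iteration 1:
  α = (2 - (2)·0.0000 - (3)·0.0000) / (9) = 0.2222
  β = (-4 - (-4)·0.0000 - (2.1)·0.0000) / (9.1) = -0.4396
  γ = (3 - (-3.8)·0.0000 - (1)·0.0000) / (5.8) = 0.5172
Iteration 2:
  α = (2 - (2)·-0.4396 - (3)·0.5172) / (9) = 0.1475
  β = (-4 - (-4)·0.2222 - (2.1)·0.5172) / (9.1) = -0.4612
  γ = (3 - (-3.8)·0.2222 - (1)·-0.4396) / (5.8) = 0.7386
Iteration 3:
  α = (2 - (2)·-0.4612 - (3)·0.7386) / (9) = 0.0785
  β = (-4 - (-4)·0.1475 - (2.1)·0.7386) / (9.1) = -0.5452
  γ = (3 - (-3.8)·0.1475 - (1)·-0.4612) / (5.8) = 0.6934

(0.0785, -0.5452, 0.6934)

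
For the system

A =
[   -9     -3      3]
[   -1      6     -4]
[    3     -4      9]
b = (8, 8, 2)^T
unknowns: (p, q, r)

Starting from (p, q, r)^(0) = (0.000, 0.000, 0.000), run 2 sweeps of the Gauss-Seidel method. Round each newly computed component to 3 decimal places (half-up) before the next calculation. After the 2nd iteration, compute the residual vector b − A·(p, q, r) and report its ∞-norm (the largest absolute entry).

Iteration 1:
  p = (8 - (-3)·0.000 - (3)·0.000) / (-9) = -0.889
  q = (8 - (-1)·-0.889 - (-4)·0.000) / (6) = 1.185
  r = (2 - (3)·-0.889 - (-4)·1.185) / (9) = 1.045
Iteration 2:
  p = (8 - (-3)·1.185 - (3)·1.045) / (-9) = -0.936
  q = (8 - (-1)·-0.936 - (-4)·1.045) / (6) = 1.874
  r = (2 - (3)·-0.936 - (-4)·1.874) / (9) = 1.367
Residual b − A·x = (1.097, 1.288, 0.001); ∞-norm = 1.288

1.288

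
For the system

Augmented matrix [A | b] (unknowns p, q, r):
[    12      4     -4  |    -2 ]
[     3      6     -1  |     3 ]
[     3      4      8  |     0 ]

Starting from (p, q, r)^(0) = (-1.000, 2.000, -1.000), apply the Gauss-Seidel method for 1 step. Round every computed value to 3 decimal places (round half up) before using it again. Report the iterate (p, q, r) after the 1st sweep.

(-1.167, 0.917, -0.021)

Iteration 1:
  p = (-2 - (4)·2.000 - (-4)·-1.000) / (12) = -1.167
  q = (3 - (3)·-1.167 - (-1)·-1.000) / (6) = 0.917
  r = (0 - (3)·-1.167 - (4)·0.917) / (8) = -0.021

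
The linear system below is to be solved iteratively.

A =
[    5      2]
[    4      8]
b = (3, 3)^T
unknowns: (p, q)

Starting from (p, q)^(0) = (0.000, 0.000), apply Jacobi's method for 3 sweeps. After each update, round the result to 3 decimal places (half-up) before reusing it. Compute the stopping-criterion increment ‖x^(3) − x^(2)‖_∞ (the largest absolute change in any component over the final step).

0.120

Iteration 1:
  p = (3 - (2)·0.000) / (5) = 0.600
  q = (3 - (4)·0.000) / (8) = 0.375
Iteration 2:
  p = (3 - (2)·0.375) / (5) = 0.450
  q = (3 - (4)·0.600) / (8) = 0.075
Iteration 3:
  p = (3 - (2)·0.075) / (5) = 0.570
  q = (3 - (4)·0.450) / (8) = 0.150
Change: (0.120, 0.075) → max |·| = 0.120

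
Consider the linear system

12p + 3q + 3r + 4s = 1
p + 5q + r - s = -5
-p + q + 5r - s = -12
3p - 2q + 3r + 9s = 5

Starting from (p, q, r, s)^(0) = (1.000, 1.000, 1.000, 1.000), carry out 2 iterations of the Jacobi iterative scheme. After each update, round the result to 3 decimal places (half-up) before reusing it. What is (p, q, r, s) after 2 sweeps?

Iteration 1:
  p = (1 - (3)·1.000 - (3)·1.000 - (4)·1.000) / (12) = -0.750
  q = (-5 - (1)·1.000 - (1)·1.000 - (-1)·1.000) / (5) = -1.200
  r = (-12 - (-1)·1.000 - (1)·1.000 - (-1)·1.000) / (5) = -2.200
  s = (5 - (3)·1.000 - (-2)·1.000 - (3)·1.000) / (9) = 0.111
Iteration 2:
  p = (1 - (3)·-1.200 - (3)·-2.200 - (4)·0.111) / (12) = 0.896
  q = (-5 - (1)·-0.750 - (1)·-2.200 - (-1)·0.111) / (5) = -0.388
  r = (-12 - (-1)·-0.750 - (1)·-1.200 - (-1)·0.111) / (5) = -2.288
  s = (5 - (3)·-0.750 - (-2)·-1.200 - (3)·-2.200) / (9) = 1.272

(0.896, -0.388, -2.288, 1.272)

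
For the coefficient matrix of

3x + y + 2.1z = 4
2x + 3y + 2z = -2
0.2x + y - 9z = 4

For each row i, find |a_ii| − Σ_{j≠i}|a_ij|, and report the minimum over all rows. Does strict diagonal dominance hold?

-1

row 1: |3| − (1+2.1) = -0.1
row 2: |3| − (2+2) = -1
row 3: |-9| − (0.2+1) = 7.8
minimum over rows = -1 → not strictly diagonally dominant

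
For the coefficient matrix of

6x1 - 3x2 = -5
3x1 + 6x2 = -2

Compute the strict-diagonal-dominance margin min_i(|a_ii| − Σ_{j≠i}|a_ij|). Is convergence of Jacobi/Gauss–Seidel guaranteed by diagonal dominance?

3

row 1: |6| − (3) = 3
row 2: |6| − (3) = 3
minimum over rows = 3 → strictly diagonally dominant (convergence guaranteed)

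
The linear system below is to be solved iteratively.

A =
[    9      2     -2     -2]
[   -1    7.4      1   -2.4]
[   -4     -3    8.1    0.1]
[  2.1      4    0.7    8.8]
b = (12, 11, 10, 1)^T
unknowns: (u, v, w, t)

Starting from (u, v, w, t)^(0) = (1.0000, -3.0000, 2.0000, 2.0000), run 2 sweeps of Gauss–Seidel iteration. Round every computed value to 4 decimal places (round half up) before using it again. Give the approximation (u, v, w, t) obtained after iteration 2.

Iteration 1:
  u = (12 - (2)·-3.0000 - (-2)·2.0000 - (-2)·2.0000) / (9) = 2.8889
  v = (11 - (-1)·2.8889 - (1)·2.0000 - (-2.4)·2.0000) / (7.4) = 2.2553
  w = (10 - (-4)·2.8889 - (-3)·2.2553 - (0.1)·2.0000) / (8.1) = 3.4718
  t = (1 - (2.1)·2.8889 - (4)·2.2553 - (0.7)·3.4718) / (8.8) = -1.8771
Iteration 2:
  u = (12 - (2)·2.2553 - (-2)·3.4718 - (-2)·-1.8771) / (9) = 1.1865
  v = (11 - (-1)·1.1865 - (1)·3.4718 - (-2.4)·-1.8771) / (7.4) = 0.5689
  w = (10 - (-4)·1.1865 - (-3)·0.5689 - (0.1)·-1.8771) / (8.1) = 2.0544
  t = (1 - (2.1)·1.1865 - (4)·0.5689 - (0.7)·2.0544) / (8.8) = -0.5915

(1.1865, 0.5689, 2.0544, -0.5915)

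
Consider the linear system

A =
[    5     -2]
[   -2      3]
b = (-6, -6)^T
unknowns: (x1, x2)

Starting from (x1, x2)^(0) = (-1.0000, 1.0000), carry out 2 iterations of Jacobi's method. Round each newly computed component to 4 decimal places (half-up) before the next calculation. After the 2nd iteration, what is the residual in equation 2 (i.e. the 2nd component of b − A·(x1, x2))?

Iteration 1:
  x1 = (-6 - (-2)·1.0000) / (5) = -0.8000
  x2 = (-6 - (-2)·-1.0000) / (3) = -2.6667
Iteration 2:
  x1 = (-6 - (-2)·-2.6667) / (5) = -2.2667
  x2 = (-6 - (-2)·-0.8000) / (3) = -2.5333
Residual b − A·x = (0.2669, -2.9335)

-2.9335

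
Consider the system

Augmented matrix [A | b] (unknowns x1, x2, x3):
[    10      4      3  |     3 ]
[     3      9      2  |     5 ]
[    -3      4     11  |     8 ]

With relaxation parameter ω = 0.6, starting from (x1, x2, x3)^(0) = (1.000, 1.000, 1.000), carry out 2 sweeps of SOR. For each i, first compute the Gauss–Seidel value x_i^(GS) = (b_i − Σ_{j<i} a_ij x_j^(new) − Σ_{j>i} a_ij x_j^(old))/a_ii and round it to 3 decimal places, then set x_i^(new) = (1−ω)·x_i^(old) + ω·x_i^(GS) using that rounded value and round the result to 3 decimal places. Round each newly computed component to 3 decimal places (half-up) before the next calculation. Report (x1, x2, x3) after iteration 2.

(-0.025, 0.467, 0.626)

Iteration 1:
  x1: GS value = (3 - (4)·1.000 - (3)·1.000) / (10) = -0.400;  x1 ← (1−ω)·1.000 + ω·-0.400 = 0.160
  x2: GS value = (5 - (3)·0.160 - (2)·1.000) / (9) = 0.280;  x2 ← (1−ω)·1.000 + ω·0.280 = 0.568
  x3: GS value = (8 - (-3)·0.160 - (4)·0.568) / (11) = 0.564;  x3 ← (1−ω)·1.000 + ω·0.564 = 0.738
Iteration 2:
  x1: GS value = (3 - (4)·0.568 - (3)·0.738) / (10) = -0.149;  x1 ← (1−ω)·0.160 + ω·-0.149 = -0.025
  x2: GS value = (5 - (3)·-0.025 - (2)·0.738) / (9) = 0.400;  x2 ← (1−ω)·0.568 + ω·0.400 = 0.467
  x3: GS value = (8 - (-3)·-0.025 - (4)·0.467) / (11) = 0.551;  x3 ← (1−ω)·0.738 + ω·0.551 = 0.626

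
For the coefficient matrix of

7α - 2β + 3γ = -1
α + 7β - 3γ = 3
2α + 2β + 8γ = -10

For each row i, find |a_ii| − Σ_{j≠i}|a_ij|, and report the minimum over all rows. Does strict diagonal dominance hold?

2

row 1: |7| − (2+3) = 2
row 2: |7| − (1+3) = 3
row 3: |8| − (2+2) = 4
minimum over rows = 2 → strictly diagonally dominant (convergence guaranteed)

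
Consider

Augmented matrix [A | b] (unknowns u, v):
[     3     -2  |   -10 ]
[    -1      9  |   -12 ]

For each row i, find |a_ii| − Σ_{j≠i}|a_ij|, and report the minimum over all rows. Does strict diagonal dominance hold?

row 1: |3| − (2) = 1
row 2: |9| − (1) = 8
minimum over rows = 1 → strictly diagonally dominant (convergence guaranteed)

1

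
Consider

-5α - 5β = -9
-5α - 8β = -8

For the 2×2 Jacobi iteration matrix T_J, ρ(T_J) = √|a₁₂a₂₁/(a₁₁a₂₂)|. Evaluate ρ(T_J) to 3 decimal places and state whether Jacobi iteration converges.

a₁₂a₂₁/(a₁₁a₂₂) = (-5)·(-5) / ((-5)·(-8)) = 0.625000
ρ = √|0.625000| = √0.625000 = 0.791
ρ < 1, so Jacobi converges

0.791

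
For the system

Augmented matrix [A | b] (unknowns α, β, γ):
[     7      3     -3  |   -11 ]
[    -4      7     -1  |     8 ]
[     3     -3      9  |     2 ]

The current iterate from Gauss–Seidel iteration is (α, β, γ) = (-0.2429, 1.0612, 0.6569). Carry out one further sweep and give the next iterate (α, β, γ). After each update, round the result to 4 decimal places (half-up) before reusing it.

(-1.7447, 0.2397, 0.8837)

One sweep:
  α = (-11 - (3)·1.0612 - (-3)·0.6569) / (7) = -1.7447
  β = (8 - (-4)·-1.7447 - (-1)·0.6569) / (7) = 0.2397
  γ = (2 - (3)·-1.7447 - (-3)·0.2397) / (9) = 0.8837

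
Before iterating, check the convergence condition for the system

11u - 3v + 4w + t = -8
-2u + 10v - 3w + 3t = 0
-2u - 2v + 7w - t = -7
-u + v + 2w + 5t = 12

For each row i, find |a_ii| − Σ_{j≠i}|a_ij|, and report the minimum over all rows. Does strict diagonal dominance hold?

row 1: |11| − (3+4+1) = 3
row 2: |10| − (2+3+3) = 2
row 3: |7| − (2+2+1) = 2
row 4: |5| − (1+1+2) = 1
minimum over rows = 1 → strictly diagonally dominant (convergence guaranteed)

1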